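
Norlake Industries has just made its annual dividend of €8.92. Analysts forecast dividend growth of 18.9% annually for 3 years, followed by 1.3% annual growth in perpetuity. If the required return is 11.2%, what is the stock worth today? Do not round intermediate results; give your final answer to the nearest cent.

D_1 = 10.60588
D_2 = 12.61039
D_3 = 14.99376
Terminal value at year 3: TV = D_3×(1+g_2)/(r−g_2) = 15.18867/0.099 = 153.42095
P_0 = D_1/(1+r)^1 + D_2/(1+r)^2 + D_3/(1+r)^3 + TV/(1+r)^3
    = 9.53766 + 10.19809 + 10.90426 + 111.57588 = 142.21589

€142.22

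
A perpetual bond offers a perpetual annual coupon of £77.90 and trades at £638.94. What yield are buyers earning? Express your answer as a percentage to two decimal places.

12.19%

P = C/r ⇒ r = C/P = £77.90/£638.94 = 0.121921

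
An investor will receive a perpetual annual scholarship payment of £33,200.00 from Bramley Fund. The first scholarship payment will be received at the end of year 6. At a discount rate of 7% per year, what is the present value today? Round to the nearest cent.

Value at end of year 5: C / r = £33,200.00 / 0.07 = £474,285.7143
Discount to today: PV = £474,285.7143 / (1 + 0.07)^5 = £474,285.7143 / 1.402552 = £338,159.16

£338159.16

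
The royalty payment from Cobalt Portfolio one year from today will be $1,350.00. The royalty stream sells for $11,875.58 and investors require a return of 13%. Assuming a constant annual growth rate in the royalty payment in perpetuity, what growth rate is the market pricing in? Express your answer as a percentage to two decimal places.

P = D₁/(r−g) ⇒ g = r − D₁/P = 0.13 − $1,350.00/$11,875.58 = 0.016321

1.63%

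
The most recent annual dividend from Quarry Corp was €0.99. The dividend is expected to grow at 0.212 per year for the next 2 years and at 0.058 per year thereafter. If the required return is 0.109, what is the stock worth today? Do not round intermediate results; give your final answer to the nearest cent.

D_1 = 1.19988
D_2 = 1.45425
Terminal value at year 2: TV = D_2×(1+g_2)/(r−g_2) = 1.53860/0.051 = 30.16865
P_0 = D_1/(1+r)^1 + D_2/(1+r)^2 + TV/(1+r)^2
    = 1.08195 + 1.18244 + 24.52973 = 26.79412

€26.79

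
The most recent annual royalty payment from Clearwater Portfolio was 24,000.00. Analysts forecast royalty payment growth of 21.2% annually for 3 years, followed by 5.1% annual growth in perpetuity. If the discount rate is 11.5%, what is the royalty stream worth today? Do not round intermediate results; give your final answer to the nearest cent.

D_1 = 29088.00000
D_2 = 35254.65600
D_3 = 42728.64307
Terminal value at year 3: TV = D_3×(1+g_2)/(r−g_2) = 44907.80387/0.064 = 701684.43545
P_0 = D_1/(1+r)^1 + D_2/(1+r)^2 + D_3/(1+r)^3 + TV/(1+r)^3
    = 26087.89238 + 28357.42203 + 30824.39058 + 506194.28906 = 591463.99405

591463.99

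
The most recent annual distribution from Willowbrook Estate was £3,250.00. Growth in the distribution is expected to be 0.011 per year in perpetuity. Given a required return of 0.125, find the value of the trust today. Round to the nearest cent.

£28822.37

D₁ = D₀ × (1 + g) = £3,250.00 × 1.011 = £3,285.7500
Growing perpetuity: P = D₁ / (r − g) = £3,285.7500 / (0.125 − 0.011) = £28,822.37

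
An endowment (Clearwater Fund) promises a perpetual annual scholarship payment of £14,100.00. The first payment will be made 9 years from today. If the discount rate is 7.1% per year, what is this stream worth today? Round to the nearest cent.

Value at end of year 8: C / r = £14,100.00 / 0.071 = £198,591.5493
Discount to today: PV = £198,591.5493 / (1 + 0.071)^8 = £198,591.5493 / 1.731075 = £114,721.55

£114721.55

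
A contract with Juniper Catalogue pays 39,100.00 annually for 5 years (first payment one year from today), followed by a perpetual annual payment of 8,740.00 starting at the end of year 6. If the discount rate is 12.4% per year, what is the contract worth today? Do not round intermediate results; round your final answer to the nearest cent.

178849.02

PV of 5-year annuity: 39,100.00 × [1 − (1+0.124)^−5] / 0.124 = 139561.17545
Perpetuity value at year 5: 8,740.00 / 0.124 = 70483.87097
PV of perpetuity: 70483.87097 / (1+0.124)^5 = 39287.84351
Total PV = 139561.17545 + 39287.84351 = 178849.01896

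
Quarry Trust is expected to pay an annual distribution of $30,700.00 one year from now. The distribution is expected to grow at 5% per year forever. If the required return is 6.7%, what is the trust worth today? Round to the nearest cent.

$1805882.35

Growing perpetuity: P = D₁ / (r − g) = $30,700.0000 / (0.067 − 0.05) = $1,805,882.35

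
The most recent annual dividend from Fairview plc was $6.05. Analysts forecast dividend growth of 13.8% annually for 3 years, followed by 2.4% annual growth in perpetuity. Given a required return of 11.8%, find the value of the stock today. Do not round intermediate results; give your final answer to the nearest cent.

D_1 = 6.88490
D_2 = 7.83502
D_3 = 8.91625
Terminal value at year 3: TV = D_3×(1+g_2)/(r−g_2) = 9.13024/0.094 = 97.13020
P_0 = D_1/(1+r)^1 + D_2/(1+r)^2 + D_3/(1+r)^3 + TV/(1+r)^3
    = 6.15823 + 6.26839 + 6.38053 + 69.50705 = 88.31420

$88.31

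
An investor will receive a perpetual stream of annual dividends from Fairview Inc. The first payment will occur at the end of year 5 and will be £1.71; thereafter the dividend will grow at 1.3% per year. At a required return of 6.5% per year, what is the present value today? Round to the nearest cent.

£25.56

Value at end of year 4: C₁ / (r − g) = £1.71 / (0.065 − 0.013) = £32.8846
Discount to today: PV = £32.8846 / (1 + 0.065)^4 = £32.8846 / 1.286466 = £25.56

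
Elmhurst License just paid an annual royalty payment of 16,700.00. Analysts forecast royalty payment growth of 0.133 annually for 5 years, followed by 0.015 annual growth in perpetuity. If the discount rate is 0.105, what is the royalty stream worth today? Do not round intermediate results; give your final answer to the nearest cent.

303507.24

D_1 = 18921.10000
D_2 = 21437.60630
D_3 = 24288.80794
D_4 = 27519.21939
D_5 = 31179.27557
Terminal value at year 5: TV = D_5×(1+g_2)/(r−g_2) = 31646.96471/0.09 = 351632.94118
P_0 = D_1/(1+r)^1 + D_2/(1+r)^2 + D_3/(1+r)^3 + D_4/(1+r)^4 + D_5/(1+r)^5 + TV/(1+r)^5
    = 17123.16742 + 17557.05764 + 18001.94235 + 18458.10017 + 18925.81674 + 213441.15540 = 303507.23972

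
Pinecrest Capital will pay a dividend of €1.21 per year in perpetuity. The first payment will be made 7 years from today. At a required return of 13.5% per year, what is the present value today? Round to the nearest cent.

€4.19

Value at end of year 6: C / r = €1.21 / 0.135 = €8.9630
Discount to today: PV = €8.9630 / (1 + 0.135)^6 = €8.9630 / 2.137840 = €4.19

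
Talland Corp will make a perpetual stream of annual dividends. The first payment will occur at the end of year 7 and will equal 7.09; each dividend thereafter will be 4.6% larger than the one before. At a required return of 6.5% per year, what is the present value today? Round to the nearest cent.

255.74

Value at end of year 6: C₁ / (r − g) = 7.09 / (0.065 − 0.046) = 373.1579
Discount to today: PV = 373.1579 / (1 + 0.065)^6 = 373.1579 / 1.459142 = 255.74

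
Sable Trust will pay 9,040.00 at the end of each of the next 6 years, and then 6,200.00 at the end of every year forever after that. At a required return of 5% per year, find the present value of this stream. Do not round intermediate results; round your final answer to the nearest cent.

PV of 6-year annuity: 9,040.00 × [1 − (1+0.05)^−6] / 0.05 = 45884.25629
Perpetuity value at year 6: 6,200.00 / 0.05 = 124000.00000
PV of perpetuity: 124000.00000 / (1+0.05)^6 = 92530.70918
Total PV = 45884.25629 + 92530.70918 = 138414.96547

138414.97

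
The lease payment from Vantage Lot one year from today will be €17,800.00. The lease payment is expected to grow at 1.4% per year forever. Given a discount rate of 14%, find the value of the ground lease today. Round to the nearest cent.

€141269.84

Growing perpetuity: P = D₁ / (r − g) = €17,800.0000 / (0.14 − 0.014) = €141,269.84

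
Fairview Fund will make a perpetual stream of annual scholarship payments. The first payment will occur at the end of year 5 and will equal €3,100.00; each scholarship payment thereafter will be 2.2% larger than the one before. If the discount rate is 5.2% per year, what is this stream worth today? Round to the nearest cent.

Value at end of year 4: C₁ / (r − g) = €3,100.00 / (0.052 − 0.022) = €103,333.3333
Discount to today: PV = €103,333.3333 / (1 + 0.052)^4 = €103,333.3333 / 1.224794 = €84,367.95

€84367.95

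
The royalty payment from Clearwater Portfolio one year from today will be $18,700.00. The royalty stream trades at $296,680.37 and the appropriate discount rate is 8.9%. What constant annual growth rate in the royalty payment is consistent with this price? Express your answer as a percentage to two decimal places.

P = D₁/(r−g) ⇒ g = r − D₁/P = 0.089 − $18,700.00/$296,680.37 = 0.025969

2.60%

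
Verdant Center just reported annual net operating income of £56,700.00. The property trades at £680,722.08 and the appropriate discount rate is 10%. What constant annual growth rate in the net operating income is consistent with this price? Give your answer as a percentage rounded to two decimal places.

1.54%

P = D₀(1+g)/(r−g) ⇒ P(r−g) = D₀(1+g) ⇒ g(P+D₀) = P·r − D₀
g = (P·r − D₀)/(P + D₀) = (£680,722.08×0.1 − £56,700.00) / (£680,722.08 + £56,700.00) = 0.015422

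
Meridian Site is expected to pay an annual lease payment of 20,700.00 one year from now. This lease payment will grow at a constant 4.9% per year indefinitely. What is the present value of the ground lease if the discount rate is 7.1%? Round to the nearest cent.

Growing perpetuity: P = D₁ / (r − g) = 20,700.0000 / (0.071 − 0.049) = 940,909.09

940909.09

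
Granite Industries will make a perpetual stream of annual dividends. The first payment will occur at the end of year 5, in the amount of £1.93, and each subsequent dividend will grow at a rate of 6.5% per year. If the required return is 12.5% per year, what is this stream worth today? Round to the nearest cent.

£20.08

Value at end of year 4: C₁ / (r − g) = £1.93 / (0.125 − 0.065) = £32.1667
Discount to today: PV = £32.1667 / (1 + 0.125)^4 = £32.1667 / 1.601807 = £20.08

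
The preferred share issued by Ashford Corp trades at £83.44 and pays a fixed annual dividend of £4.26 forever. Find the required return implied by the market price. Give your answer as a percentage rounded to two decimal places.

5.11%

P = C/r ⇒ r = C/P = £4.26/£83.44 = 0.051055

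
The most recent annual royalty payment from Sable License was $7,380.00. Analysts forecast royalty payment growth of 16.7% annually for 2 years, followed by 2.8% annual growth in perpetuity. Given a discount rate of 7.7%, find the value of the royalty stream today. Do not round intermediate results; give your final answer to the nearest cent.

D_1 = 8612.46000
D_2 = 10050.74082
Terminal value at year 2: TV = D_2×(1+g_2)/(r−g_2) = 10332.16156/0.049 = 210860.44006
P_0 = D_1/(1+r)^1 + D_2/(1+r)^2 + TV/(1+r)^2
    = 7996.71309 + 8664.96210 + 181787.36807 = 198449.04326

$198449.04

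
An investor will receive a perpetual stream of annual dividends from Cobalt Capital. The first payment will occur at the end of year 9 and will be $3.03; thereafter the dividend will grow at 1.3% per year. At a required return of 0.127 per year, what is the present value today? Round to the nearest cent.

Value at end of year 8: C₁ / (r − g) = $3.03 / (0.127 − 0.013) = $26.5789
Discount to today: PV = $26.5789 / (1 + 0.127)^8 = $26.5789 / 2.602504 = $10.21

$10.21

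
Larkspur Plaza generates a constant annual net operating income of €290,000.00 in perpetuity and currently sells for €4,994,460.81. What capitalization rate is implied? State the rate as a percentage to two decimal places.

P = C/r ⇒ r = C/P = €290,000.00/€4,994,460.81 = 0.058064

5.81%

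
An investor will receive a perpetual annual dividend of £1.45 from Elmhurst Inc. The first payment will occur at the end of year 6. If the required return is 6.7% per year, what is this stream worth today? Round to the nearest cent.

Value at end of year 5: C / r = £1.45 / 0.067 = £21.6418
Discount to today: PV = £21.6418 / (1 + 0.067)^5 = £21.6418 / 1.383000 = £15.65

£15.65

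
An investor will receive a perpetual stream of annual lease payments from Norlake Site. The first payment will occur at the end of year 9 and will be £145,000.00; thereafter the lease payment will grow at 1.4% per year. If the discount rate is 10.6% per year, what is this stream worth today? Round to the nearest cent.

Value at end of year 8: C₁ / (r − g) = £145,000.00 / (0.106 − 0.014) = £1,576,086.9565
Discount to today: PV = £1,576,086.9565 / (1 + 0.106)^8 = £1,576,086.9565 / 2.238933 = £703,945.70

£703945.70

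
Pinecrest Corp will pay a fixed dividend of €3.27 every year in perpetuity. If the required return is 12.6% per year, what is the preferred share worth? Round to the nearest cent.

Level perpetuity: PV = C / r = €3.27 / 0.126 = €25.95

€25.95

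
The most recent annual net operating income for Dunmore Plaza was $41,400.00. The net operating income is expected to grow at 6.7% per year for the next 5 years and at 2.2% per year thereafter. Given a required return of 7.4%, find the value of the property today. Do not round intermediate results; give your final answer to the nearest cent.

D_1 = 44173.80000
D_2 = 47133.44460
D_3 = 50291.38539
D_4 = 53660.90821
D_5 = 57256.18906
Terminal value at year 5: TV = D_5×(1+g_2)/(r−g_2) = 58515.82522/0.052 = 1125304.33113
P_0 = D_1/(1+r)^1 + D_2/(1+r)^2 + D_3/(1+r)^3 + D_4/(1+r)^4 + D_5/(1+r)^5 + TV/(1+r)^5
    = 41130.16760 + 40862.09388 + 40595.76738 + 40331.17672 + 40068.31058 + 787496.41175 = 990483.92791

$990483.93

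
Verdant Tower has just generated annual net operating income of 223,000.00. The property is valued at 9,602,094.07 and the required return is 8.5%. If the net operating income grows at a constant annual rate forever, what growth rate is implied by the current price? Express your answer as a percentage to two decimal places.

P = D₀(1+g)/(r−g) ⇒ P(r−g) = D₀(1+g) ⇒ g(P+D₀) = P·r − D₀
g = (P·r − D₀)/(P + D₀) = (9,602,094.07×0.085 − 223,000.00) / (9,602,094.07 + 223,000.00) = 0.060374

6.04%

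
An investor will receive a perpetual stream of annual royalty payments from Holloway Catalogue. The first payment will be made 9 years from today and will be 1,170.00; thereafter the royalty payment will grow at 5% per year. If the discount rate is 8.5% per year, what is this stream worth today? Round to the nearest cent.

17405.24

Value at end of year 8: C₁ / (r − g) = 1,170.00 / (0.085 − 0.05) = 33,428.5714
Discount to today: PV = 33,428.5714 / (1 + 0.085)^8 = 33,428.5714 / 1.920604 = 17,405.24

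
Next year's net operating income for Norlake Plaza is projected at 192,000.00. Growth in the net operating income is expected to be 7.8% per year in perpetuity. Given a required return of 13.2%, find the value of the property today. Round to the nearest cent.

Growing perpetuity: P = D₁ / (r − g) = 192,000.0000 / (0.132 − 0.078) = 3,555,555.56

3555555.56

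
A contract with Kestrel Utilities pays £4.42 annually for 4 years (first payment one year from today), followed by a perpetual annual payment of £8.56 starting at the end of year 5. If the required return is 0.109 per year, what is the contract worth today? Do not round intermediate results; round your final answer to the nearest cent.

PV of 4-year annuity: £4.42 × [1 − (1+0.109)^−4] / 0.109 = 13.74214
Perpetuity value at year 4: £8.56 / 0.109 = 78.53211
PV of perpetuity: 78.53211 / (1+0.109)^4 = 51.91837
Total PV = 13.74214 + 51.91837 = 65.66051

£65.66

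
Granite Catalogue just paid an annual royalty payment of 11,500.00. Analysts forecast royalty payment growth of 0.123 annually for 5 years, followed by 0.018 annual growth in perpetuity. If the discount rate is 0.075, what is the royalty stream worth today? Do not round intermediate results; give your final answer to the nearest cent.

321197.88

D_1 = 12914.50000
D_2 = 14502.98350
D_3 = 16286.85047
D_4 = 18290.13308
D_5 = 20539.81945
Terminal value at year 5: TV = D_5×(1+g_2)/(r−g_2) = 20909.53620/0.057 = 366833.96837
P_0 = D_1/(1+r)^1 + D_2/(1+r)^2 + D_3/(1+r)^3 + D_4/(1+r)^4 + D_5/(1+r)^5 + TV/(1+r)^5
    = 12013.48837 + 12549.90460 + 13110.27243 + 13695.66134 + 14307.18854 + 255521.36731 = 321197.88259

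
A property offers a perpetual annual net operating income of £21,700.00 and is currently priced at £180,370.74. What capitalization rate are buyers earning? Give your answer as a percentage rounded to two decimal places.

P = C/r ⇒ r = C/P = £21,700.00/£180,370.74 = 0.120308

12.03%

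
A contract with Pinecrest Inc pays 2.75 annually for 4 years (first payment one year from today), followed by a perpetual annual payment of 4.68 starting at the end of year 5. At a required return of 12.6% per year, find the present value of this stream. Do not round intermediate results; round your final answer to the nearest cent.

PV of 4-year annuity: 2.75 × [1 − (1+0.126)^−4] / 0.126 = 8.24825
Perpetuity value at year 4: 4.68 / 0.126 = 37.14286
PV of perpetuity: 37.14286 / (1+0.126)^4 = 23.10584
Total PV = 8.24825 + 23.10584 = 31.35409

31.35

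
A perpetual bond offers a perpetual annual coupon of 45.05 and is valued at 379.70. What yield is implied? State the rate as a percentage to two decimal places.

P = C/r ⇒ r = C/P = 45.05/379.70 = 0.118646

11.86%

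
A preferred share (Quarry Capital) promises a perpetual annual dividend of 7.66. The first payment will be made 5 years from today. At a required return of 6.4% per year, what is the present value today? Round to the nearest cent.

93.39

Value at end of year 4: C / r = 7.66 / 0.064 = 119.6875
Discount to today: PV = 119.6875 / (1 + 0.064)^4 = 119.6875 / 1.281641 = 93.39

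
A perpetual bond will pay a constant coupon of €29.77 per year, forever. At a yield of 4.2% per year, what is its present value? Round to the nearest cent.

€708.81

Level perpetuity: PV = C / r = €29.77 / 0.042 = €708.81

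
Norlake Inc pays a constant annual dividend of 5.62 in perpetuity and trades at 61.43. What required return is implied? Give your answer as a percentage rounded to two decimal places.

9.15%

P = C/r ⇒ r = C/P = 5.62/61.43 = 0.091486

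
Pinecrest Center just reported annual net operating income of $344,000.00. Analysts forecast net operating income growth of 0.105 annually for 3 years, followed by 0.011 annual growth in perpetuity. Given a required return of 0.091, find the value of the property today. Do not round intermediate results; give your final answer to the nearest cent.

D_1 = 380120.00000
D_2 = 420032.60000
D_3 = 464136.02300
Terminal value at year 3: TV = D_3×(1+g_2)/(r−g_2) = 469241.51925/0.08 = 5865518.99066
P_0 = D_1/(1+r)^1 + D_2/(1+r)^2 + D_3/(1+r)^3 + TV/(1+r)^3
    = 348414.29881 + 352885.24306 + 357413.55966 + 4516813.86017 = 5575526.96170

$5575526.96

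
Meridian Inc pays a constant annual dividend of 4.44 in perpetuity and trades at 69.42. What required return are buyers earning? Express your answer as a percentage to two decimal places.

P = C/r ⇒ r = C/P = 4.44/69.42 = 0.063959

6.40%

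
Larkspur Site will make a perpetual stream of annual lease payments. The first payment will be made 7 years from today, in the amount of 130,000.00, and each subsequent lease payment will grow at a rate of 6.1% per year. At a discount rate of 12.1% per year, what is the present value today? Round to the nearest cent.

1091838.56

Value at end of year 6: C₁ / (r − g) = 130,000.00 / (0.121 − 0.061) = 2,166,666.6667
Discount to today: PV = 2,166,666.6667 / (1 + 0.121)^6 = 2,166,666.6667 / 1.984420 = 1,091,838.56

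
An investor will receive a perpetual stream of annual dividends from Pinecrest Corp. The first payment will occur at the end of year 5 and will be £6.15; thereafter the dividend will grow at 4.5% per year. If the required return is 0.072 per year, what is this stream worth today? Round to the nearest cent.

Value at end of year 4: C₁ / (r − g) = £6.15 / (0.072 − 0.045) = £227.7778
Discount to today: PV = £227.7778 / (1 + 0.072)^4 = £227.7778 / 1.320624 = £172.48

£172.48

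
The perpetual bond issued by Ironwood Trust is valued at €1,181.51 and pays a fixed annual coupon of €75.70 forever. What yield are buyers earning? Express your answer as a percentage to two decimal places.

6.41%

P = C/r ⇒ r = C/P = €75.70/€1,181.51 = 0.064071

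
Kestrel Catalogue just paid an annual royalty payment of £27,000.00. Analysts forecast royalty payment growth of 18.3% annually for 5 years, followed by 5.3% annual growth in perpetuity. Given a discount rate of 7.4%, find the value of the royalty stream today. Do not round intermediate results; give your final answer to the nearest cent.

£2377311.67

D_1 = 31941.00000
D_2 = 37786.20300
D_3 = 44701.07815
D_4 = 52881.37545
D_5 = 62558.66716
Terminal value at year 5: TV = D_5×(1+g_2)/(r−g_2) = 65874.27652/0.021 = 3136870.31033
P_0 = D_1/(1+r)^1 + D_2/(1+r)^2 + D_3/(1+r)^3 + D_4/(1+r)^4 + D_5/(1+r)^5 + TV/(1+r)^5
    = 29740.22346 + 32758.55154 + 36083.20901 + 39745.28516 + 43779.02452 + 2195205.37261 = 2377311.66630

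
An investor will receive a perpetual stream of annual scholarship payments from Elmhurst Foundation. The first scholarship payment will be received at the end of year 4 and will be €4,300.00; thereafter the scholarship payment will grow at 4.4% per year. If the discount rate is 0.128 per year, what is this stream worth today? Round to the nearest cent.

Value at end of year 3: C₁ / (r − g) = €4,300.00 / (0.128 − 0.044) = €51,190.4762
Discount to today: PV = €51,190.4762 / (1 + 0.128)^3 = €51,190.4762 / 1.435249 = €35,666.61

€35666.61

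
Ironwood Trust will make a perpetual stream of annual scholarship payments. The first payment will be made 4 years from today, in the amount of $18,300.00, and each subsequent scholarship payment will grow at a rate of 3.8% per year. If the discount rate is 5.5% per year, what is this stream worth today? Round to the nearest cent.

Value at end of year 3: C₁ / (r − g) = $18,300.00 / (0.055 − 0.038) = $1,076,470.5882
Discount to today: PV = $1,076,470.5882 / (1 + 0.055)^3 = $1,076,470.5882 / 1.174241 = $916,737.06

$916737.06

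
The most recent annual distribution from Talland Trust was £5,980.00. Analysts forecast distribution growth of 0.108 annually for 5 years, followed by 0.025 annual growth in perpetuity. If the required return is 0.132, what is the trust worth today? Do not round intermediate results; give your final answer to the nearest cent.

£79515.67

D_1 = 6625.84000
D_2 = 7341.43072
D_3 = 8134.30524
D_4 = 9012.81020
D_5 = 9986.19371
Terminal value at year 5: TV = D_5×(1+g_2)/(r−g_2) = 10235.84855/0.107 = 95662.13596
P_0 = D_1/(1+r)^1 + D_2/(1+r)^2 + D_3/(1+r)^3 + D_4/(1+r)^4 + D_5/(1+r)^5 + TV/(1+r)^5
    = 5853.21555 + 5729.11910 + 5607.65368 + 5488.76350 + 5372.39395 + 51464.52152 = 79515.66731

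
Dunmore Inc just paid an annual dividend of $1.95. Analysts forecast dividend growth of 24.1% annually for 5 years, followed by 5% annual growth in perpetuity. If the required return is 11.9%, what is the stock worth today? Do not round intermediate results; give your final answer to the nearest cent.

$63.23

D_1 = 2.41995
D_2 = 3.00316
D_3 = 3.72692
D_4 = 4.62511
D_5 = 5.73976
Terminal value at year 5: TV = D_5×(1+g_2)/(r−g_2) = 6.02675/0.069 = 87.34413
P_0 = D_1/(1+r)^1 + D_2/(1+r)^2 + D_3/(1+r)^3 + D_4/(1+r)^4 + D_5/(1+r)^5 + TV/(1+r)^5
    = 2.16260 + 2.39838 + 2.65987 + 2.94986 + 3.27147 + 49.78326 = 63.22543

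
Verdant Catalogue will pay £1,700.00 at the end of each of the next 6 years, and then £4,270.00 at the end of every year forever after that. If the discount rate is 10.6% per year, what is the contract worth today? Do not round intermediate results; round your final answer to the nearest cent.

£29284.09

PV of 6-year annuity: £1,700.00 × [1 − (1+0.106)^−6] / 0.106 = 7275.55335
Perpetuity value at year 6: £4,270.00 / 0.106 = 40283.01887
PV of perpetuity: 40283.01887 / (1+0.106)^6 = 22008.54074
Total PV = 7275.55335 + 22008.54074 = 29284.09409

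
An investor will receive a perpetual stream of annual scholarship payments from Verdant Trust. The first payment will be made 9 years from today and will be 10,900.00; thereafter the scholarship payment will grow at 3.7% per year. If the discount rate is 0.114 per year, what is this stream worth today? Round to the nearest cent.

Value at end of year 8: C₁ / (r − g) = 10,900.00 / (0.114 − 0.037) = 141,558.4416
Discount to today: PV = 141,558.4416 / (1 + 0.114)^8 = 141,558.4416 / 2.371819 = 59,683.49

59683.49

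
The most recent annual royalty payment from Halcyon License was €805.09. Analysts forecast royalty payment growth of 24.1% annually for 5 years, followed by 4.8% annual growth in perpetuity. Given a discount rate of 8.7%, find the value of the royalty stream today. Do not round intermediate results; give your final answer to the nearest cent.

D_1 = 999.11669
D_2 = 1239.90381
D_3 = 1538.72063
D_4 = 1909.55230
D_5 = 2369.75441
Terminal value at year 5: TV = D_5×(1+g_2)/(r−g_2) = 2483.50262/0.039 = 63679.55435
P_0 = D_1/(1+r)^1 + D_2/(1+r)^2 + D_3/(1+r)^3 + D_4/(1+r)^4 + D_5/(1+r)^5 + TV/(1+r)^5
    = 919.15059 + 1049.37064 + 1198.03952 + 1367.77097 + 1561.54901 + 41961.62468 = 48057.50541

€48057.51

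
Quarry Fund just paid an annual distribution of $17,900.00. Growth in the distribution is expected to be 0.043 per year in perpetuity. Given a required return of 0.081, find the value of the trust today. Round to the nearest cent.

$491307.89

D₁ = D₀ × (1 + g) = $17,900.00 × 1.043 = $18,669.7000
Growing perpetuity: P = D₁ / (r − g) = $18,669.7000 / (0.081 − 0.043) = $491,307.89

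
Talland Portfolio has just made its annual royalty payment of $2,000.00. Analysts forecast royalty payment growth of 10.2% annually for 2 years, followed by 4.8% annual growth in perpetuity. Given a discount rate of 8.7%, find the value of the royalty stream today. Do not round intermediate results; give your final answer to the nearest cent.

D_1 = 2204.00000
D_2 = 2428.80800
Terminal value at year 2: TV = D_2×(1+g_2)/(r−g_2) = 2545.39078/0.039 = 65266.43036
P_0 = D_1/(1+r)^1 + D_2/(1+r)^2 + TV/(1+r)^2
    = 2027.59890 + 2055.57864 + 55237.08760 = 59320.26514

$59320.27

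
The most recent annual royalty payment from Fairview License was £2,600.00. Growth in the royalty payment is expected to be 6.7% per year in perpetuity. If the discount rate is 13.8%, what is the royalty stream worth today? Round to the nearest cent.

£39073.24

D₁ = D₀ × (1 + g) = £2,600.00 × 1.067 = £2,774.2000
Growing perpetuity: P = D₁ / (r − g) = £2,774.2000 / (0.138 − 0.067) = £39,073.24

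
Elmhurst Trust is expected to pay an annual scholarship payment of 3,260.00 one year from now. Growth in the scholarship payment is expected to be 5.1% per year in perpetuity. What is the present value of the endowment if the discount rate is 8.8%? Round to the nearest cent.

Growing perpetuity: P = D₁ / (r − g) = 3,260.0000 / (0.088 − 0.051) = 88,108.11

88108.11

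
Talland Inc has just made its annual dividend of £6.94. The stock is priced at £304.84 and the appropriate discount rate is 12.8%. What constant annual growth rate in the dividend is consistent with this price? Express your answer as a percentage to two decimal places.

P = D₀(1+g)/(r−g) ⇒ P(r−g) = D₀(1+g) ⇒ g(P+D₀) = P·r − D₀
g = (P·r − D₀)/(P + D₀) = (£304.84×0.128 − £6.94) / (£304.84 + £6.94) = 0.102892

10.29%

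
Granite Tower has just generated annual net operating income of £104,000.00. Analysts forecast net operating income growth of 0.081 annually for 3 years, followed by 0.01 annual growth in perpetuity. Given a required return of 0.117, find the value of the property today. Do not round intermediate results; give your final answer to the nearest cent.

D_1 = 112424.00000
D_2 = 121530.34400
D_3 = 131374.30186
Terminal value at year 3: TV = D_3×(1+g_2)/(r−g_2) = 132688.04488/0.107 = 1240075.18582
P_0 = D_1/(1+r)^1 + D_2/(1+r)^2 + D_3/(1+r)^3 + TV/(1+r)^3
    = 100648.16473 + 97404.35637 + 94265.09332 + 889792.00238 = 1182109.61681

£1182109.62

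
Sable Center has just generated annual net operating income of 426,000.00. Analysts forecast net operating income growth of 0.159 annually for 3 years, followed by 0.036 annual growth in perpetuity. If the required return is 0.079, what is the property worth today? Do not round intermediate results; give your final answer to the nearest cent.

D_1 = 493734.00000
D_2 = 572237.70600
D_3 = 663223.50125
Terminal value at year 3: TV = D_3×(1+g_2)/(r−g_2) = 687099.54730/0.043 = 15979059.23951
P_0 = D_1/(1+r)^1 + D_2/(1+r)^2 + D_3/(1+r)^3 + TV/(1+r)^3
    = 457584.80074 + 491511.38467 + 527953.37797 + 12719993.01349 = 14197042.57688

14197042.58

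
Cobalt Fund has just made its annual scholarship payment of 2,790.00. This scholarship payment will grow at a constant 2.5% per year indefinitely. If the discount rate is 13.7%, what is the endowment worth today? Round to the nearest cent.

25533.48

D₁ = D₀ × (1 + g) = 2,790.00 × 1.025 = 2,859.7500
Growing perpetuity: P = D₁ / (r − g) = 2,859.7500 / (0.137 − 0.025) = 25,533.48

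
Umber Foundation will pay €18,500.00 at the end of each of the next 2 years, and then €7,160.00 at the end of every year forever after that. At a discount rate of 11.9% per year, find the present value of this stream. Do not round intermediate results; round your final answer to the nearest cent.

PV of 2-year annuity: €18,500.00 × [1 − (1+0.119)^−2] / 0.119 = 31307.07633
Perpetuity value at year 2: €7,160.00 / 0.119 = 60168.06723
PV of perpetuity: 60168.06723 / (1+0.119)^2 = 48051.38255
Total PV = 31307.07633 + 48051.38255 = 79358.45888

€79358.46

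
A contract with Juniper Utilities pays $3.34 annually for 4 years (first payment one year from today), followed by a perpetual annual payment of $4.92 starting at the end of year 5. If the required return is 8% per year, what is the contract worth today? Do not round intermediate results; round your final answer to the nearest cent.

$56.27

PV of 4-year annuity: $3.34 × [1 − (1+0.08)^−4] / 0.08 = 11.06250
Perpetuity value at year 4: $4.92 / 0.08 = 61.50000
PV of perpetuity: 61.50000 / (1+0.08)^4 = 45.20434
Total PV = 11.06250 + 45.20434 = 56.26684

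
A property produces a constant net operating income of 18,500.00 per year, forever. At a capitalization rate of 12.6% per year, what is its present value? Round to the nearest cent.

146825.40

Level perpetuity: PV = C / r = 18,500.00 / 0.126 = 146,825.40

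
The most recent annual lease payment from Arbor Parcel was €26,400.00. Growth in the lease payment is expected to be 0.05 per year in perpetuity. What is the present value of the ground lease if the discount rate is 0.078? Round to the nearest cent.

€990000.00

D₁ = D₀ × (1 + g) = €26,400.00 × 1.05 = €27,720.0000
Growing perpetuity: P = D₁ / (r − g) = €27,720.0000 / (0.078 − 0.05) = €990,000.00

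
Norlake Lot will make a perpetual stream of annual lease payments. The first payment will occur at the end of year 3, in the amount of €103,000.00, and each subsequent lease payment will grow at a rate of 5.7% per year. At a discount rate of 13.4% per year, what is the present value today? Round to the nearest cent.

Value at end of year 2: C₁ / (r − g) = €103,000.00 / (0.134 − 0.057) = €1,337,662.3377
Discount to today: PV = €1,337,662.3377 / (1 + 0.134)^2 = €1,337,662.3377 / 1.285956 = €1,040,208.48

€1040208.48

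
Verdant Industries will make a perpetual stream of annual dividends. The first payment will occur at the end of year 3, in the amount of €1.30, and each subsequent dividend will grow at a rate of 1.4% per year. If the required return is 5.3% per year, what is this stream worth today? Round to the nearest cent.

€30.06

Value at end of year 2: C₁ / (r − g) = €1.30 / (0.053 − 0.014) = €33.3333
Discount to today: PV = €33.3333 / (1 + 0.053)^2 = €33.3333 / 1.108809 = €30.06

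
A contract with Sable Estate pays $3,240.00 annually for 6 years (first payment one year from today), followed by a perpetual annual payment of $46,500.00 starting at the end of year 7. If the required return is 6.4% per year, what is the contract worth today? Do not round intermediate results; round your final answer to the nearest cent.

PV of 6-year annuity: $3,240.00 × [1 − (1+0.064)^−6] / 0.064 = 15733.85124
Perpetuity value at year 6: $46,500.00 / 0.064 = 726562.50000
PV of perpetuity: 726562.50000 / (1+0.064)^6 = 500752.59797
Total PV = 15733.85124 + 500752.59797 = 516486.44921

$516486.45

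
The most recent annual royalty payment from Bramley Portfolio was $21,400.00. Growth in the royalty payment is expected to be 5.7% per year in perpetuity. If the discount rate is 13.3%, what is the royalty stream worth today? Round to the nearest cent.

$297628.95

D₁ = D₀ × (1 + g) = $21,400.00 × 1.057 = $22,619.8000
Growing perpetuity: P = D₁ / (r − g) = $22,619.8000 / (0.133 − 0.057) = $297,628.95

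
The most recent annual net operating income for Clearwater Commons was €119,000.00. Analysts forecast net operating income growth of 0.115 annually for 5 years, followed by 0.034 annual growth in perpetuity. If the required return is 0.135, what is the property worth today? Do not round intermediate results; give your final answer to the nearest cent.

€1678932.32

D_1 = 132685.00000
D_2 = 147943.77500
D_3 = 164957.30912
D_4 = 183927.39967
D_5 = 205079.05064
Terminal value at year 5: TV = D_5×(1+g_2)/(r−g_2) = 212051.73836/0.101 = 2099522.16197
P_0 = D_1/(1+r)^1 + D_2/(1+r)^2 + D_3/(1+r)^3 + D_4/(1+r)^4 + D_5/(1+r)^5 + TV/(1+r)^5
    = 116903.08370 + 114843.11747 + 112819.45020 + 110831.44227 + 108878.46531 + 1114656.76367 = 1678932.32262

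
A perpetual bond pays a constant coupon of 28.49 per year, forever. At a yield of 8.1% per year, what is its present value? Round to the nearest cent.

351.73

Level perpetuity: PV = C / r = 28.49 / 0.081 = 351.73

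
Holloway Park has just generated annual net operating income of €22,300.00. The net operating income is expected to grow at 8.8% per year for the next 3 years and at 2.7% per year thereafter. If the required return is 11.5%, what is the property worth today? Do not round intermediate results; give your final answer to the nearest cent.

D_1 = 24262.40000
D_2 = 26397.49120
D_3 = 28720.47043
Terminal value at year 3: TV = D_3×(1+g_2)/(r−g_2) = 29495.92313/0.088 = 335180.94463
P_0 = D_1/(1+r)^1 + D_2/(1+r)^2 + D_3/(1+r)^3 + TV/(1+r)^3
    = 21760.00000 + 21233.07623 + 20718.91206 + 241799.12137 = 305511.10966

€305511.11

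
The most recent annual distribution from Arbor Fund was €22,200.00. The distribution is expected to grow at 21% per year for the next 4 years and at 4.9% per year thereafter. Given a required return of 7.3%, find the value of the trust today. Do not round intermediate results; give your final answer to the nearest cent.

D_1 = 26862.00000
D_2 = 32503.02000
D_3 = 39328.65420
D_4 = 47587.67158
Terminal value at year 4: TV = D_4×(1+g_2)/(r−g_2) = 49919.46749/0.024 = 2079977.81206
P_0 = D_1/(1+r)^1 + D_2/(1+r)^2 + D_3/(1+r)^3 + D_4/(1+r)^4 + TV/(1+r)^4
    = 25034.48276 + 28230.87059 + 31835.37130 + 35900.09252 + 1569133.21067 = 1690134.02784

€1690134.03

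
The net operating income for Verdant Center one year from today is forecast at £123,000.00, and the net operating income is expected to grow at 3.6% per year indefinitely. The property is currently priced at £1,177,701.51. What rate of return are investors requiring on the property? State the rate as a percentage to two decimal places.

14.04%

P = D₁/(r − g) ⇒ r = D₁/P + g = £123,000.0000/£1,177,701.51 + 0.036 = 0.104441 + 0.036 = 0.140441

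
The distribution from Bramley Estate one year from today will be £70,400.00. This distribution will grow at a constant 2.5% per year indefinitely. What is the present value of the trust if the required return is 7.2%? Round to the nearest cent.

Growing perpetuity: P = D₁ / (r − g) = £70,400.0000 / (0.072 − 0.025) = £1,497,872.34

£1497872.34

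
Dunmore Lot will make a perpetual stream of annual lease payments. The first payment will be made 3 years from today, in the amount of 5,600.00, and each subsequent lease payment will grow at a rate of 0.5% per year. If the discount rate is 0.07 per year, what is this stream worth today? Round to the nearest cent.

Value at end of year 2: C₁ / (r − g) = 5,600.00 / (0.07 − 0.005) = 86,153.8462
Discount to today: PV = 86,153.8462 / (1 + 0.07)^2 = 86,153.8462 / 1.144900 = 75,250.11

75250.11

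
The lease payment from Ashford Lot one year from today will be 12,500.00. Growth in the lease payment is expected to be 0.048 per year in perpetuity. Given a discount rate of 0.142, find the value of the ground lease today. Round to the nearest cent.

Growing perpetuity: P = D₁ / (r − g) = 12,500.0000 / (0.142 − 0.048) = 132,978.72

132978.72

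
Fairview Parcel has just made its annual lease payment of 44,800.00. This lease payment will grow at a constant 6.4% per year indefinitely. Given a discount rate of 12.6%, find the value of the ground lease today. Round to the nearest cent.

D₁ = D₀ × (1 + g) = 44,800.00 × 1.064 = 47,667.2000
Growing perpetuity: P = D₁ / (r − g) = 47,667.2000 / (0.126 − 0.064) = 768,825.81

768825.81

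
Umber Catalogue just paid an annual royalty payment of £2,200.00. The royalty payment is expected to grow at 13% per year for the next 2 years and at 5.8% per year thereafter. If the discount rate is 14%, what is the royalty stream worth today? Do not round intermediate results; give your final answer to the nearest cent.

D_1 = 2486.00000
D_2 = 2809.18000
Terminal value at year 2: TV = D_2×(1+g_2)/(r−g_2) = 2972.11244/0.082 = 36245.27366
P_0 = D_1/(1+r)^1 + D_2/(1+r)^2 + TV/(1+r)^2
    = 2180.70175 + 2161.57279 + 27889.56114 = 32231.83569

£32231.84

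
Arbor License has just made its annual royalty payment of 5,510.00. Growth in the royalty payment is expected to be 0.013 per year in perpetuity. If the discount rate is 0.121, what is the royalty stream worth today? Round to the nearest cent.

D₁ = D₀ × (1 + g) = 5,510.00 × 1.013 = 5,581.6300
Growing perpetuity: P = D₁ / (r − g) = 5,581.6300 / (0.121 − 0.013) = 51,681.76

51681.76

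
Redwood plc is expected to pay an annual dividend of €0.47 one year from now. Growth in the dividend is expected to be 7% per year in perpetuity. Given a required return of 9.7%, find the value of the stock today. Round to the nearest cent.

€17.41

Growing perpetuity: P = D₁ / (r − g) = €0.4700 / (0.097 − 0.07) = €17.41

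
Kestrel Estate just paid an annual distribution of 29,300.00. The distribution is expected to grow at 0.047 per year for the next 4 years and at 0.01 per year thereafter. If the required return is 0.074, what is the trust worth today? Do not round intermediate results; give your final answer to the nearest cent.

527634.37

D_1 = 30677.10000
D_2 = 32118.92370
D_3 = 33628.51311
D_4 = 35209.05323
Terminal value at year 4: TV = D_4×(1+g_2)/(r−g_2) = 35561.14376/0.064 = 555642.87129
P_0 = D_1/(1+r)^1 + D_2/(1+r)^2 + D_3/(1+r)^3 + D_4/(1+r)^4 + TV/(1+r)^4
    = 28563.40782 + 27845.33332 + 27145.31098 + 26462.88696 + 417617.43480 = 527634.37388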